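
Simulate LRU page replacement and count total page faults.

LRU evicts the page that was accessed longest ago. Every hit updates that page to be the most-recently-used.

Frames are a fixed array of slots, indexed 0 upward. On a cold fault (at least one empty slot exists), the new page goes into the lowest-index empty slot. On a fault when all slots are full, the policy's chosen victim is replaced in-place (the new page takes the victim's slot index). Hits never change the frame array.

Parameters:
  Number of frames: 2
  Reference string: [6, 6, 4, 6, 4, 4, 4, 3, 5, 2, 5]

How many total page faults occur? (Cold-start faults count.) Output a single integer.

Answer: 5

Derivation:
Step 0: ref 6 → FAULT, frames=[6,-]
Step 1: ref 6 → HIT, frames=[6,-]
Step 2: ref 4 → FAULT, frames=[6,4]
Step 3: ref 6 → HIT, frames=[6,4]
Step 4: ref 4 → HIT, frames=[6,4]
Step 5: ref 4 → HIT, frames=[6,4]
Step 6: ref 4 → HIT, frames=[6,4]
Step 7: ref 3 → FAULT (evict 6), frames=[3,4]
Step 8: ref 5 → FAULT (evict 4), frames=[3,5]
Step 9: ref 2 → FAULT (evict 3), frames=[2,5]
Step 10: ref 5 → HIT, frames=[2,5]
Total faults: 5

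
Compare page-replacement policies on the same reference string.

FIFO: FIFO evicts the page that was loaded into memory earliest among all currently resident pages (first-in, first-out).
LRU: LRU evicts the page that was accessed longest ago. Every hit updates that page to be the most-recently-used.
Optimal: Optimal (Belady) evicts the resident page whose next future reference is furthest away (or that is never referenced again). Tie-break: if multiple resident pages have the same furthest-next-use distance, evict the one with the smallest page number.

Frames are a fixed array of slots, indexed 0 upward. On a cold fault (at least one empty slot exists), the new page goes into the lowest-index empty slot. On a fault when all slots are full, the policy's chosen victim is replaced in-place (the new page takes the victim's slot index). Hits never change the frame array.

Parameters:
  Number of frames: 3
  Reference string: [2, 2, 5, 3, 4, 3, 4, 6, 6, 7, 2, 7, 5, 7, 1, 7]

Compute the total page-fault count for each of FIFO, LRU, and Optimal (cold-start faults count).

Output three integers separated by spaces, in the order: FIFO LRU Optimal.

Answer: 10 9 8

Derivation:
--- FIFO ---
  step 0: ref 2 -> FAULT, frames=[2,-,-] (faults so far: 1)
  step 1: ref 2 -> HIT, frames=[2,-,-] (faults so far: 1)
  step 2: ref 5 -> FAULT, frames=[2,5,-] (faults so far: 2)
  step 3: ref 3 -> FAULT, frames=[2,5,3] (faults so far: 3)
  step 4: ref 4 -> FAULT, evict 2, frames=[4,5,3] (faults so far: 4)
  step 5: ref 3 -> HIT, frames=[4,5,3] (faults so far: 4)
  step 6: ref 4 -> HIT, frames=[4,5,3] (faults so far: 4)
  step 7: ref 6 -> FAULT, evict 5, frames=[4,6,3] (faults so far: 5)
  step 8: ref 6 -> HIT, frames=[4,6,3] (faults so far: 5)
  step 9: ref 7 -> FAULT, evict 3, frames=[4,6,7] (faults so far: 6)
  step 10: ref 2 -> FAULT, evict 4, frames=[2,6,7] (faults so far: 7)
  step 11: ref 7 -> HIT, frames=[2,6,7] (faults so far: 7)
  step 12: ref 5 -> FAULT, evict 6, frames=[2,5,7] (faults so far: 8)
  step 13: ref 7 -> HIT, frames=[2,5,7] (faults so far: 8)
  step 14: ref 1 -> FAULT, evict 7, frames=[2,5,1] (faults so far: 9)
  step 15: ref 7 -> FAULT, evict 2, frames=[7,5,1] (faults so far: 10)
  FIFO total faults: 10
--- LRU ---
  step 0: ref 2 -> FAULT, frames=[2,-,-] (faults so far: 1)
  step 1: ref 2 -> HIT, frames=[2,-,-] (faults so far: 1)
  step 2: ref 5 -> FAULT, frames=[2,5,-] (faults so far: 2)
  step 3: ref 3 -> FAULT, frames=[2,5,3] (faults so far: 3)
  step 4: ref 4 -> FAULT, evict 2, frames=[4,5,3] (faults so far: 4)
  step 5: ref 3 -> HIT, frames=[4,5,3] (faults so far: 4)
  step 6: ref 4 -> HIT, frames=[4,5,3] (faults so far: 4)
  step 7: ref 6 -> FAULT, evict 5, frames=[4,6,3] (faults so far: 5)
  step 8: ref 6 -> HIT, frames=[4,6,3] (faults so far: 5)
  step 9: ref 7 -> FAULT, evict 3, frames=[4,6,7] (faults so far: 6)
  step 10: ref 2 -> FAULT, evict 4, frames=[2,6,7] (faults so far: 7)
  step 11: ref 7 -> HIT, frames=[2,6,7] (faults so far: 7)
  step 12: ref 5 -> FAULT, evict 6, frames=[2,5,7] (faults so far: 8)
  step 13: ref 7 -> HIT, frames=[2,5,7] (faults so far: 8)
  step 14: ref 1 -> FAULT, evict 2, frames=[1,5,7] (faults so far: 9)
  step 15: ref 7 -> HIT, frames=[1,5,7] (faults so far: 9)
  LRU total faults: 9
--- Optimal ---
  step 0: ref 2 -> FAULT, frames=[2,-,-] (faults so far: 1)
  step 1: ref 2 -> HIT, frames=[2,-,-] (faults so far: 1)
  step 2: ref 5 -> FAULT, frames=[2,5,-] (faults so far: 2)
  step 3: ref 3 -> FAULT, frames=[2,5,3] (faults so far: 3)
  step 4: ref 4 -> FAULT, evict 5, frames=[2,4,3] (faults so far: 4)
  step 5: ref 3 -> HIT, frames=[2,4,3] (faults so far: 4)
  step 6: ref 4 -> HIT, frames=[2,4,3] (faults so far: 4)
  step 7: ref 6 -> FAULT, evict 3, frames=[2,4,6] (faults so far: 5)
  step 8: ref 6 -> HIT, frames=[2,4,6] (faults so far: 5)
  step 9: ref 7 -> FAULT, evict 4, frames=[2,7,6] (faults so far: 6)
  step 10: ref 2 -> HIT, frames=[2,7,6] (faults so far: 6)
  step 11: ref 7 -> HIT, frames=[2,7,6] (faults so far: 6)
  step 12: ref 5 -> FAULT, evict 2, frames=[5,7,6] (faults so far: 7)
  step 13: ref 7 -> HIT, frames=[5,7,6] (faults so far: 7)
  step 14: ref 1 -> FAULT, evict 5, frames=[1,7,6] (faults so far: 8)
  step 15: ref 7 -> HIT, frames=[1,7,6] (faults so far: 8)
  Optimal total faults: 8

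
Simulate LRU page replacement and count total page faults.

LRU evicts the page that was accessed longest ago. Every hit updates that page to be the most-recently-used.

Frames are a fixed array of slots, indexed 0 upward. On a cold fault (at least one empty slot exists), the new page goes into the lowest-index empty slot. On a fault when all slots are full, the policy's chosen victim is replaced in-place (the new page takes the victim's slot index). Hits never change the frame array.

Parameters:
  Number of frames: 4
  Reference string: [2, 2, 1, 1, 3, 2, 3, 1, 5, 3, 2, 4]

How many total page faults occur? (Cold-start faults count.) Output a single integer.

Answer: 5

Derivation:
Step 0: ref 2 → FAULT, frames=[2,-,-,-]
Step 1: ref 2 → HIT, frames=[2,-,-,-]
Step 2: ref 1 → FAULT, frames=[2,1,-,-]
Step 3: ref 1 → HIT, frames=[2,1,-,-]
Step 4: ref 3 → FAULT, frames=[2,1,3,-]
Step 5: ref 2 → HIT, frames=[2,1,3,-]
Step 6: ref 3 → HIT, frames=[2,1,3,-]
Step 7: ref 1 → HIT, frames=[2,1,3,-]
Step 8: ref 5 → FAULT, frames=[2,1,3,5]
Step 9: ref 3 → HIT, frames=[2,1,3,5]
Step 10: ref 2 → HIT, frames=[2,1,3,5]
Step 11: ref 4 → FAULT (evict 1), frames=[2,4,3,5]
Total faults: 5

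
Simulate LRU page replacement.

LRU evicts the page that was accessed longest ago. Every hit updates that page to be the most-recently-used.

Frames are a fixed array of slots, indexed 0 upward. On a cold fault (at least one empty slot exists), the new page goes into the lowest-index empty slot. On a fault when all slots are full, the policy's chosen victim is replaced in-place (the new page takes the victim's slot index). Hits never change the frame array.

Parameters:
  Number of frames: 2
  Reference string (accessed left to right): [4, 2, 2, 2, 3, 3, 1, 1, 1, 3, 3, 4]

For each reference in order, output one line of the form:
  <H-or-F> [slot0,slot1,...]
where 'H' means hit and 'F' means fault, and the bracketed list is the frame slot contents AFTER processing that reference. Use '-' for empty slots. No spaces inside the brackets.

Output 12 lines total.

F [4,-]
F [4,2]
H [4,2]
H [4,2]
F [3,2]
H [3,2]
F [3,1]
H [3,1]
H [3,1]
H [3,1]
H [3,1]
F [3,4]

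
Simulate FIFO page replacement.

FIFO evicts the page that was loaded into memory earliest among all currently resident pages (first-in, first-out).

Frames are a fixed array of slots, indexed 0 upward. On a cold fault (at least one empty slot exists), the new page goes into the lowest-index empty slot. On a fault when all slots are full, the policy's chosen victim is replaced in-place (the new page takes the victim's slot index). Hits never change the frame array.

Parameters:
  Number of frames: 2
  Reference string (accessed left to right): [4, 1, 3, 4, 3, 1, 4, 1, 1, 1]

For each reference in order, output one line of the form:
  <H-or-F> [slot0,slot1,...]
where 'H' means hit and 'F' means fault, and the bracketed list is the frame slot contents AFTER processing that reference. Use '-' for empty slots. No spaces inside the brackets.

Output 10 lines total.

F [4,-]
F [4,1]
F [3,1]
F [3,4]
H [3,4]
F [1,4]
H [1,4]
H [1,4]
H [1,4]
H [1,4]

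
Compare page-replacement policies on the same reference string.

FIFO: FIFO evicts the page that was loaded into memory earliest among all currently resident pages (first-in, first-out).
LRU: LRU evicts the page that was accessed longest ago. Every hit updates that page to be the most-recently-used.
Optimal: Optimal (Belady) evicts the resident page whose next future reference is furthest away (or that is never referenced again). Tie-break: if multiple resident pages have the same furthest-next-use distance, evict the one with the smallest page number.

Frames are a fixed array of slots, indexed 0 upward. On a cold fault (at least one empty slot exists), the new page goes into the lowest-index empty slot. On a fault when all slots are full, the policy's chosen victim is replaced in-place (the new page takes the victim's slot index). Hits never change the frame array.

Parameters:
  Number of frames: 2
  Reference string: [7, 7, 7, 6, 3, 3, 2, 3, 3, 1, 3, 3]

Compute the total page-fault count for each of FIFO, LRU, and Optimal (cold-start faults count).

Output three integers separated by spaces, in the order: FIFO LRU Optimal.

--- FIFO ---
  step 0: ref 7 -> FAULT, frames=[7,-] (faults so far: 1)
  step 1: ref 7 -> HIT, frames=[7,-] (faults so far: 1)
  step 2: ref 7 -> HIT, frames=[7,-] (faults so far: 1)
  step 3: ref 6 -> FAULT, frames=[7,6] (faults so far: 2)
  step 4: ref 3 -> FAULT, evict 7, frames=[3,6] (faults so far: 3)
  step 5: ref 3 -> HIT, frames=[3,6] (faults so far: 3)
  step 6: ref 2 -> FAULT, evict 6, frames=[3,2] (faults so far: 4)
  step 7: ref 3 -> HIT, frames=[3,2] (faults so far: 4)
  step 8: ref 3 -> HIT, frames=[3,2] (faults so far: 4)
  step 9: ref 1 -> FAULT, evict 3, frames=[1,2] (faults so far: 5)
  step 10: ref 3 -> FAULT, evict 2, frames=[1,3] (faults so far: 6)
  step 11: ref 3 -> HIT, frames=[1,3] (faults so far: 6)
  FIFO total faults: 6
--- LRU ---
  step 0: ref 7 -> FAULT, frames=[7,-] (faults so far: 1)
  step 1: ref 7 -> HIT, frames=[7,-] (faults so far: 1)
  step 2: ref 7 -> HIT, frames=[7,-] (faults so far: 1)
  step 3: ref 6 -> FAULT, frames=[7,6] (faults so far: 2)
  step 4: ref 3 -> FAULT, evict 7, frames=[3,6] (faults so far: 3)
  step 5: ref 3 -> HIT, frames=[3,6] (faults so far: 3)
  step 6: ref 2 -> FAULT, evict 6, frames=[3,2] (faults so far: 4)
  step 7: ref 3 -> HIT, frames=[3,2] (faults so far: 4)
  step 8: ref 3 -> HIT, frames=[3,2] (faults so far: 4)
  step 9: ref 1 -> FAULT, evict 2, frames=[3,1] (faults so far: 5)
  step 10: ref 3 -> HIT, frames=[3,1] (faults so far: 5)
  step 11: ref 3 -> HIT, frames=[3,1] (faults so far: 5)
  LRU total faults: 5
--- Optimal ---
  step 0: ref 7 -> FAULT, frames=[7,-] (faults so far: 1)
  step 1: ref 7 -> HIT, frames=[7,-] (faults so far: 1)
  step 2: ref 7 -> HIT, frames=[7,-] (faults so far: 1)
  step 3: ref 6 -> FAULT, frames=[7,6] (faults so far: 2)
  step 4: ref 3 -> FAULT, evict 6, frames=[7,3] (faults so far: 3)
  step 5: ref 3 -> HIT, frames=[7,3] (faults so far: 3)
  step 6: ref 2 -> FAULT, evict 7, frames=[2,3] (faults so far: 4)
  step 7: ref 3 -> HIT, frames=[2,3] (faults so far: 4)
  step 8: ref 3 -> HIT, frames=[2,3] (faults so far: 4)
  step 9: ref 1 -> FAULT, evict 2, frames=[1,3] (faults so far: 5)
  step 10: ref 3 -> HIT, frames=[1,3] (faults so far: 5)
  step 11: ref 3 -> HIT, frames=[1,3] (faults so far: 5)
  Optimal total faults: 5

Answer: 6 5 5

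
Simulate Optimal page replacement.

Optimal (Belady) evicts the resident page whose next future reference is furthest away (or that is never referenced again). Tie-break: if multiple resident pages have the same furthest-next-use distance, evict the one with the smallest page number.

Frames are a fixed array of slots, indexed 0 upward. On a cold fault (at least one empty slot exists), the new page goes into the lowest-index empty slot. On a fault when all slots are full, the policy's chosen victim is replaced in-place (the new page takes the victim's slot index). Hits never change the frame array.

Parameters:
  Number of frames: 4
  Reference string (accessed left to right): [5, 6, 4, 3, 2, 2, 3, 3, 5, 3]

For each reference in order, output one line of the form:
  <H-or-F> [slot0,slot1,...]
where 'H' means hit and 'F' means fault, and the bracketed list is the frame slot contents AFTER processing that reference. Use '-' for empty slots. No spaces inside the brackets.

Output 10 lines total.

F [5,-,-,-]
F [5,6,-,-]
F [5,6,4,-]
F [5,6,4,3]
F [5,6,2,3]
H [5,6,2,3]
H [5,6,2,3]
H [5,6,2,3]
H [5,6,2,3]
H [5,6,2,3]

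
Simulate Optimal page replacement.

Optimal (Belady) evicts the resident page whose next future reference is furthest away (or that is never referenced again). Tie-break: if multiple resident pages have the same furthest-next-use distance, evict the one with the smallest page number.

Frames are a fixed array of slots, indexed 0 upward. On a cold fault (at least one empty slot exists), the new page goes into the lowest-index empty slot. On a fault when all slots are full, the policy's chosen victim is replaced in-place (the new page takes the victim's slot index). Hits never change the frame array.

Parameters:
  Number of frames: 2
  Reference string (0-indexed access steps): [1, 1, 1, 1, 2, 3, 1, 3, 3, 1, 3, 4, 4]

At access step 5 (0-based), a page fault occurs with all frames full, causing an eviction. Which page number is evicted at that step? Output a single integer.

Answer: 2

Derivation:
Step 0: ref 1 -> FAULT, frames=[1,-]
Step 1: ref 1 -> HIT, frames=[1,-]
Step 2: ref 1 -> HIT, frames=[1,-]
Step 3: ref 1 -> HIT, frames=[1,-]
Step 4: ref 2 -> FAULT, frames=[1,2]
Step 5: ref 3 -> FAULT, evict 2, frames=[1,3]
At step 5: evicted page 2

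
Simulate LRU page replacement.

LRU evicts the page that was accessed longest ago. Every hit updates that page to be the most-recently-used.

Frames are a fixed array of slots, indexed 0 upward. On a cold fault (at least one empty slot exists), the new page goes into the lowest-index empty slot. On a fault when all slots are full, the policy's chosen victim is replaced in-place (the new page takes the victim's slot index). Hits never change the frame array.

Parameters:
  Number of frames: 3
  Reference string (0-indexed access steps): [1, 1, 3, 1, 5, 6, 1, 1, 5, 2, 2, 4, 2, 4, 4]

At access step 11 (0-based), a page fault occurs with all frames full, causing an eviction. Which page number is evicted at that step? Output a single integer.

Step 0: ref 1 -> FAULT, frames=[1,-,-]
Step 1: ref 1 -> HIT, frames=[1,-,-]
Step 2: ref 3 -> FAULT, frames=[1,3,-]
Step 3: ref 1 -> HIT, frames=[1,3,-]
Step 4: ref 5 -> FAULT, frames=[1,3,5]
Step 5: ref 6 -> FAULT, evict 3, frames=[1,6,5]
Step 6: ref 1 -> HIT, frames=[1,6,5]
Step 7: ref 1 -> HIT, frames=[1,6,5]
Step 8: ref 5 -> HIT, frames=[1,6,5]
Step 9: ref 2 -> FAULT, evict 6, frames=[1,2,5]
Step 10: ref 2 -> HIT, frames=[1,2,5]
Step 11: ref 4 -> FAULT, evict 1, frames=[4,2,5]
At step 11: evicted page 1

Answer: 1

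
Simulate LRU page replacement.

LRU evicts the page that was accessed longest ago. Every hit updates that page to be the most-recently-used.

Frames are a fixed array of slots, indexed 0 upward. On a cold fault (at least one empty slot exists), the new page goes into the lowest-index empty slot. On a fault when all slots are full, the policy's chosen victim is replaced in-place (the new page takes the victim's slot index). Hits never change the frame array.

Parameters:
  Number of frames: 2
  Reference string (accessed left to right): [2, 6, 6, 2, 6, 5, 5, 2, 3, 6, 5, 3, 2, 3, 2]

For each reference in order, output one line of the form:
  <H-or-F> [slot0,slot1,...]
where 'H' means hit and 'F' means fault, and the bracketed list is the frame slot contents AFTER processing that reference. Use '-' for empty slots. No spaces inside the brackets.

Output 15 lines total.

F [2,-]
F [2,6]
H [2,6]
H [2,6]
H [2,6]
F [5,6]
H [5,6]
F [5,2]
F [3,2]
F [3,6]
F [5,6]
F [5,3]
F [2,3]
H [2,3]
H [2,3]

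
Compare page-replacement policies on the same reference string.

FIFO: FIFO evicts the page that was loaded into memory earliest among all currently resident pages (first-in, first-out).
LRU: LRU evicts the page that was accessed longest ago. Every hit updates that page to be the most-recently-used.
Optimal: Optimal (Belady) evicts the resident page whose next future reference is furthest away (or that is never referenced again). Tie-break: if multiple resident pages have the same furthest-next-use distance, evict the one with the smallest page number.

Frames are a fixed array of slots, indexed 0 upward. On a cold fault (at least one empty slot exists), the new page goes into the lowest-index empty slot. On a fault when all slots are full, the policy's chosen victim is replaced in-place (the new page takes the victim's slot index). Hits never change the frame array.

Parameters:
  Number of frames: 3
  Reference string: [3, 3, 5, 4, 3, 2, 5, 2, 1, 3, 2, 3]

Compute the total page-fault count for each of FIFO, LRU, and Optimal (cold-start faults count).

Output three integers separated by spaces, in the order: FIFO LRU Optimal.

Answer: 6 7 5

Derivation:
--- FIFO ---
  step 0: ref 3 -> FAULT, frames=[3,-,-] (faults so far: 1)
  step 1: ref 3 -> HIT, frames=[3,-,-] (faults so far: 1)
  step 2: ref 5 -> FAULT, frames=[3,5,-] (faults so far: 2)
  step 3: ref 4 -> FAULT, frames=[3,5,4] (faults so far: 3)
  step 4: ref 3 -> HIT, frames=[3,5,4] (faults so far: 3)
  step 5: ref 2 -> FAULT, evict 3, frames=[2,5,4] (faults so far: 4)
  step 6: ref 5 -> HIT, frames=[2,5,4] (faults so far: 4)
  step 7: ref 2 -> HIT, frames=[2,5,4] (faults so far: 4)
  step 8: ref 1 -> FAULT, evict 5, frames=[2,1,4] (faults so far: 5)
  step 9: ref 3 -> FAULT, evict 4, frames=[2,1,3] (faults so far: 6)
  step 10: ref 2 -> HIT, frames=[2,1,3] (faults so far: 6)
  step 11: ref 3 -> HIT, frames=[2,1,3] (faults so far: 6)
  FIFO total faults: 6
--- LRU ---
  step 0: ref 3 -> FAULT, frames=[3,-,-] (faults so far: 1)
  step 1: ref 3 -> HIT, frames=[3,-,-] (faults so far: 1)
  step 2: ref 5 -> FAULT, frames=[3,5,-] (faults so far: 2)
  step 3: ref 4 -> FAULT, frames=[3,5,4] (faults so far: 3)
  step 4: ref 3 -> HIT, frames=[3,5,4] (faults so far: 3)
  step 5: ref 2 -> FAULT, evict 5, frames=[3,2,4] (faults so far: 4)
  step 6: ref 5 -> FAULT, evict 4, frames=[3,2,5] (faults so far: 5)
  step 7: ref 2 -> HIT, frames=[3,2,5] (faults so far: 5)
  step 8: ref 1 -> FAULT, evict 3, frames=[1,2,5] (faults so far: 6)
  step 9: ref 3 -> FAULT, evict 5, frames=[1,2,3] (faults so far: 7)
  step 10: ref 2 -> HIT, frames=[1,2,3] (faults so far: 7)
  step 11: ref 3 -> HIT, frames=[1,2,3] (faults so far: 7)
  LRU total faults: 7
--- Optimal ---
  step 0: ref 3 -> FAULT, frames=[3,-,-] (faults so far: 1)
  step 1: ref 3 -> HIT, frames=[3,-,-] (faults so far: 1)
  step 2: ref 5 -> FAULT, frames=[3,5,-] (faults so far: 2)
  step 3: ref 4 -> FAULT, frames=[3,5,4] (faults so far: 3)
  step 4: ref 3 -> HIT, frames=[3,5,4] (faults so far: 3)
  step 5: ref 2 -> FAULT, evict 4, frames=[3,5,2] (faults so far: 4)
  step 6: ref 5 -> HIT, frames=[3,5,2] (faults so far: 4)
  step 7: ref 2 -> HIT, frames=[3,5,2] (faults so far: 4)
  step 8: ref 1 -> FAULT, evict 5, frames=[3,1,2] (faults so far: 5)
  step 9: ref 3 -> HIT, frames=[3,1,2] (faults so far: 5)
  step 10: ref 2 -> HIT, frames=[3,1,2] (faults so far: 5)
  step 11: ref 3 -> HIT, frames=[3,1,2] (faults so far: 5)
  Optimal total faults: 5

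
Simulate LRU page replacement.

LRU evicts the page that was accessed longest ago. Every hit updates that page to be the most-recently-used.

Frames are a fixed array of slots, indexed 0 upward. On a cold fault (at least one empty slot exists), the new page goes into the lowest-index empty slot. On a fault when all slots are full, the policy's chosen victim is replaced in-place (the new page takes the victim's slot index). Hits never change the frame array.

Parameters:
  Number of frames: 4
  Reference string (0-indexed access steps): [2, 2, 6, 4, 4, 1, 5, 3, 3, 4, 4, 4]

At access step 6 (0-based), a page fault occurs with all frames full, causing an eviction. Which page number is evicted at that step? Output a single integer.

Answer: 2

Derivation:
Step 0: ref 2 -> FAULT, frames=[2,-,-,-]
Step 1: ref 2 -> HIT, frames=[2,-,-,-]
Step 2: ref 6 -> FAULT, frames=[2,6,-,-]
Step 3: ref 4 -> FAULT, frames=[2,6,4,-]
Step 4: ref 4 -> HIT, frames=[2,6,4,-]
Step 5: ref 1 -> FAULT, frames=[2,6,4,1]
Step 6: ref 5 -> FAULT, evict 2, frames=[5,6,4,1]
At step 6: evicted page 2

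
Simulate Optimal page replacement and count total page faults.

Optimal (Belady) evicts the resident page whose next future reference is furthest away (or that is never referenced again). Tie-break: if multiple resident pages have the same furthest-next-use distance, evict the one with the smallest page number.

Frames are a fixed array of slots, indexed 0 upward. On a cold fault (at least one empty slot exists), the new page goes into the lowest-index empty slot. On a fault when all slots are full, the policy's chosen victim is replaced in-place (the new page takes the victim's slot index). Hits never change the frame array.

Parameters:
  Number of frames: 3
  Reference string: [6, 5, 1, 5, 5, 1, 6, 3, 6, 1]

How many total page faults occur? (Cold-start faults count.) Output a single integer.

Answer: 4

Derivation:
Step 0: ref 6 → FAULT, frames=[6,-,-]
Step 1: ref 5 → FAULT, frames=[6,5,-]
Step 2: ref 1 → FAULT, frames=[6,5,1]
Step 3: ref 5 → HIT, frames=[6,5,1]
Step 4: ref 5 → HIT, frames=[6,5,1]
Step 5: ref 1 → HIT, frames=[6,5,1]
Step 6: ref 6 → HIT, frames=[6,5,1]
Step 7: ref 3 → FAULT (evict 5), frames=[6,3,1]
Step 8: ref 6 → HIT, frames=[6,3,1]
Step 9: ref 1 → HIT, frames=[6,3,1]
Total faults: 4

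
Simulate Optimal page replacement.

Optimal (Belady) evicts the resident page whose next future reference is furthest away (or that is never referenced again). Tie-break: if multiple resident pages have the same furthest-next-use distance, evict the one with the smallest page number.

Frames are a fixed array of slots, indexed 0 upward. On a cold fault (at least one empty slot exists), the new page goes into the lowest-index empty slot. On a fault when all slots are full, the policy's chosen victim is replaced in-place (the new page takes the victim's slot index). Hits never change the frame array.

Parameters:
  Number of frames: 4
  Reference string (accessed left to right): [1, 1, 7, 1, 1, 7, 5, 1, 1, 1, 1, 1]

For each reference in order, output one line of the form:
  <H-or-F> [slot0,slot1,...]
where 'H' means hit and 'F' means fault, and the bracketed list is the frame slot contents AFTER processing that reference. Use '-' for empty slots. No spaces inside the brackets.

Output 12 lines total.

F [1,-,-,-]
H [1,-,-,-]
F [1,7,-,-]
H [1,7,-,-]
H [1,7,-,-]
H [1,7,-,-]
F [1,7,5,-]
H [1,7,5,-]
H [1,7,5,-]
H [1,7,5,-]
H [1,7,5,-]
H [1,7,5,-]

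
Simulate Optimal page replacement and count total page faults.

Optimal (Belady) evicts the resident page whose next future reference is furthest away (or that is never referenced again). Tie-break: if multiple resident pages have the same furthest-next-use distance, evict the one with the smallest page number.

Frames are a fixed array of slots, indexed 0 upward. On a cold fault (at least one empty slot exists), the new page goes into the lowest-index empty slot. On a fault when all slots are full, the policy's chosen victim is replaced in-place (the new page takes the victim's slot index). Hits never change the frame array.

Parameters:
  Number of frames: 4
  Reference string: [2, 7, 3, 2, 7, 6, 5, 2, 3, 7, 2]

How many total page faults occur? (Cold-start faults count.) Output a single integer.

Step 0: ref 2 → FAULT, frames=[2,-,-,-]
Step 1: ref 7 → FAULT, frames=[2,7,-,-]
Step 2: ref 3 → FAULT, frames=[2,7,3,-]
Step 3: ref 2 → HIT, frames=[2,7,3,-]
Step 4: ref 7 → HIT, frames=[2,7,3,-]
Step 5: ref 6 → FAULT, frames=[2,7,3,6]
Step 6: ref 5 → FAULT (evict 6), frames=[2,7,3,5]
Step 7: ref 2 → HIT, frames=[2,7,3,5]
Step 8: ref 3 → HIT, frames=[2,7,3,5]
Step 9: ref 7 → HIT, frames=[2,7,3,5]
Step 10: ref 2 → HIT, frames=[2,7,3,5]
Total faults: 5

Answer: 5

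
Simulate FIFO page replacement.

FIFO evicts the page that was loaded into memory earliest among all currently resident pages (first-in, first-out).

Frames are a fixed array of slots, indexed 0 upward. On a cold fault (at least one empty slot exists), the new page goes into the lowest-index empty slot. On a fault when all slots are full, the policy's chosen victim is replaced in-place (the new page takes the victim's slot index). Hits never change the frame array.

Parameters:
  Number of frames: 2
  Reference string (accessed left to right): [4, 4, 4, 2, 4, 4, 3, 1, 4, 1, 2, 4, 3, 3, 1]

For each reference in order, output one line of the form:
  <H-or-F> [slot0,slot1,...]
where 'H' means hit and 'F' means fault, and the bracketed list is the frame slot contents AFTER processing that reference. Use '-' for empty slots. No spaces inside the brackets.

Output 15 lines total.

F [4,-]
H [4,-]
H [4,-]
F [4,2]
H [4,2]
H [4,2]
F [3,2]
F [3,1]
F [4,1]
H [4,1]
F [4,2]
H [4,2]
F [3,2]
H [3,2]
F [3,1]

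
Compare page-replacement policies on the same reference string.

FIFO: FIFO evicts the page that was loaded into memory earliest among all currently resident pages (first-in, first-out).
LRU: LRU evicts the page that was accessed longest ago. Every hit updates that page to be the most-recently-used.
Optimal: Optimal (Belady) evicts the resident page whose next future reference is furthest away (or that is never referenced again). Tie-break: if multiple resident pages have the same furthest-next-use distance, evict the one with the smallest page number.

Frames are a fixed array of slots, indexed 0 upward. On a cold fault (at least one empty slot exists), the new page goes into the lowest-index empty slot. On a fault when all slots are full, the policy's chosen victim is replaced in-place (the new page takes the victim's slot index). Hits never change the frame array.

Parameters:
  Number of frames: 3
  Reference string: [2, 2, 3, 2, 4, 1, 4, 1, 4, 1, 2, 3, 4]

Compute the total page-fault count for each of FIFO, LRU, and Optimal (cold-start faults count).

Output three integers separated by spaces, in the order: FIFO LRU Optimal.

--- FIFO ---
  step 0: ref 2 -> FAULT, frames=[2,-,-] (faults so far: 1)
  step 1: ref 2 -> HIT, frames=[2,-,-] (faults so far: 1)
  step 2: ref 3 -> FAULT, frames=[2,3,-] (faults so far: 2)
  step 3: ref 2 -> HIT, frames=[2,3,-] (faults so far: 2)
  step 4: ref 4 -> FAULT, frames=[2,3,4] (faults so far: 3)
  step 5: ref 1 -> FAULT, evict 2, frames=[1,3,4] (faults so far: 4)
  step 6: ref 4 -> HIT, frames=[1,3,4] (faults so far: 4)
  step 7: ref 1 -> HIT, frames=[1,3,4] (faults so far: 4)
  step 8: ref 4 -> HIT, frames=[1,3,4] (faults so far: 4)
  step 9: ref 1 -> HIT, frames=[1,3,4] (faults so far: 4)
  step 10: ref 2 -> FAULT, evict 3, frames=[1,2,4] (faults so far: 5)
  step 11: ref 3 -> FAULT, evict 4, frames=[1,2,3] (faults so far: 6)
  step 12: ref 4 -> FAULT, evict 1, frames=[4,2,3] (faults so far: 7)
  FIFO total faults: 7
--- LRU ---
  step 0: ref 2 -> FAULT, frames=[2,-,-] (faults so far: 1)
  step 1: ref 2 -> HIT, frames=[2,-,-] (faults so far: 1)
  step 2: ref 3 -> FAULT, frames=[2,3,-] (faults so far: 2)
  step 3: ref 2 -> HIT, frames=[2,3,-] (faults so far: 2)
  step 4: ref 4 -> FAULT, frames=[2,3,4] (faults so far: 3)
  step 5: ref 1 -> FAULT, evict 3, frames=[2,1,4] (faults so far: 4)
  step 6: ref 4 -> HIT, frames=[2,1,4] (faults so far: 4)
  step 7: ref 1 -> HIT, frames=[2,1,4] (faults so far: 4)
  step 8: ref 4 -> HIT, frames=[2,1,4] (faults so far: 4)
  step 9: ref 1 -> HIT, frames=[2,1,4] (faults so far: 4)
  step 10: ref 2 -> HIT, frames=[2,1,4] (faults so far: 4)
  step 11: ref 3 -> FAULT, evict 4, frames=[2,1,3] (faults so far: 5)
  step 12: ref 4 -> FAULT, evict 1, frames=[2,4,3] (faults so far: 6)
  LRU total faults: 6
--- Optimal ---
  step 0: ref 2 -> FAULT, frames=[2,-,-] (faults so far: 1)
  step 1: ref 2 -> HIT, frames=[2,-,-] (faults so far: 1)
  step 2: ref 3 -> FAULT, frames=[2,3,-] (faults so far: 2)
  step 3: ref 2 -> HIT, frames=[2,3,-] (faults so far: 2)
  step 4: ref 4 -> FAULT, frames=[2,3,4] (faults so far: 3)
  step 5: ref 1 -> FAULT, evict 3, frames=[2,1,4] (faults so far: 4)
  step 6: ref 4 -> HIT, frames=[2,1,4] (faults so far: 4)
  step 7: ref 1 -> HIT, frames=[2,1,4] (faults so far: 4)
  step 8: ref 4 -> HIT, frames=[2,1,4] (faults so far: 4)
  step 9: ref 1 -> HIT, frames=[2,1,4] (faults so far: 4)
  step 10: ref 2 -> HIT, frames=[2,1,4] (faults so far: 4)
  step 11: ref 3 -> FAULT, evict 1, frames=[2,3,4] (faults so far: 5)
  step 12: ref 4 -> HIT, frames=[2,3,4] (faults so far: 5)
  Optimal total faults: 5

Answer: 7 6 5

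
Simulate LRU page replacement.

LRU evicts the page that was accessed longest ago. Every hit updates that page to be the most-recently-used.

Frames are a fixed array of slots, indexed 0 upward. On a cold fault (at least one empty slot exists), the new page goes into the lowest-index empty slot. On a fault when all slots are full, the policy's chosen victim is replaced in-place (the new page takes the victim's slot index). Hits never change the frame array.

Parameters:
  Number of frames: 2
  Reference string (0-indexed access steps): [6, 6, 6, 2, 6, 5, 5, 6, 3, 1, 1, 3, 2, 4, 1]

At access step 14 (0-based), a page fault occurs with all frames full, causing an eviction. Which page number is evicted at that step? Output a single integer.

Step 0: ref 6 -> FAULT, frames=[6,-]
Step 1: ref 6 -> HIT, frames=[6,-]
Step 2: ref 6 -> HIT, frames=[6,-]
Step 3: ref 2 -> FAULT, frames=[6,2]
Step 4: ref 6 -> HIT, frames=[6,2]
Step 5: ref 5 -> FAULT, evict 2, frames=[6,5]
Step 6: ref 5 -> HIT, frames=[6,5]
Step 7: ref 6 -> HIT, frames=[6,5]
Step 8: ref 3 -> FAULT, evict 5, frames=[6,3]
Step 9: ref 1 -> FAULT, evict 6, frames=[1,3]
Step 10: ref 1 -> HIT, frames=[1,3]
Step 11: ref 3 -> HIT, frames=[1,3]
Step 12: ref 2 -> FAULT, evict 1, frames=[2,3]
Step 13: ref 4 -> FAULT, evict 3, frames=[2,4]
Step 14: ref 1 -> FAULT, evict 2, frames=[1,4]
At step 14: evicted page 2

Answer: 2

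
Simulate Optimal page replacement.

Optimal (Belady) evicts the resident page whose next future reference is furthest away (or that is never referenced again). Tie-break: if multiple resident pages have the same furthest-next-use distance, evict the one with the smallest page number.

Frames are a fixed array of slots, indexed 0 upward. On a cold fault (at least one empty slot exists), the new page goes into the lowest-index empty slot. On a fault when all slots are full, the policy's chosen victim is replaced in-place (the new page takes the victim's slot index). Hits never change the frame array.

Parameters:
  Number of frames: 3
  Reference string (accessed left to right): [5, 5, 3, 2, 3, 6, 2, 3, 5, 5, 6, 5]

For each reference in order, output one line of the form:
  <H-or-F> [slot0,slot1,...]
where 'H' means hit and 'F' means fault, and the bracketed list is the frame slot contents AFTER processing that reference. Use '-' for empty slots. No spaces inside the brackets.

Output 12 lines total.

F [5,-,-]
H [5,-,-]
F [5,3,-]
F [5,3,2]
H [5,3,2]
F [6,3,2]
H [6,3,2]
H [6,3,2]
F [6,3,5]
H [6,3,5]
H [6,3,5]
H [6,3,5]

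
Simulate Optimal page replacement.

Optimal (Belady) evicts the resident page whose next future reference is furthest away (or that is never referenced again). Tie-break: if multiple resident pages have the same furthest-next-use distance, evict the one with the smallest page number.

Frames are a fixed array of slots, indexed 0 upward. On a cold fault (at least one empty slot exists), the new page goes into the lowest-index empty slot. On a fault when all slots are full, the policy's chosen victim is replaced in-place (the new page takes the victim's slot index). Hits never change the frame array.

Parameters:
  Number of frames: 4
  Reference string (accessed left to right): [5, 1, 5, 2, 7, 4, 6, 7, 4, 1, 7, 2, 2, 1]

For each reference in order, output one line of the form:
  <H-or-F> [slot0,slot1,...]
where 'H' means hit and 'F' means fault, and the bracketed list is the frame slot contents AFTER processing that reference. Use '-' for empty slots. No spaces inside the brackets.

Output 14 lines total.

F [5,-,-,-]
F [5,1,-,-]
H [5,1,-,-]
F [5,1,2,-]
F [5,1,2,7]
F [4,1,2,7]
F [4,1,6,7]
H [4,1,6,7]
H [4,1,6,7]
H [4,1,6,7]
H [4,1,6,7]
F [2,1,6,7]
H [2,1,6,7]
H [2,1,6,7]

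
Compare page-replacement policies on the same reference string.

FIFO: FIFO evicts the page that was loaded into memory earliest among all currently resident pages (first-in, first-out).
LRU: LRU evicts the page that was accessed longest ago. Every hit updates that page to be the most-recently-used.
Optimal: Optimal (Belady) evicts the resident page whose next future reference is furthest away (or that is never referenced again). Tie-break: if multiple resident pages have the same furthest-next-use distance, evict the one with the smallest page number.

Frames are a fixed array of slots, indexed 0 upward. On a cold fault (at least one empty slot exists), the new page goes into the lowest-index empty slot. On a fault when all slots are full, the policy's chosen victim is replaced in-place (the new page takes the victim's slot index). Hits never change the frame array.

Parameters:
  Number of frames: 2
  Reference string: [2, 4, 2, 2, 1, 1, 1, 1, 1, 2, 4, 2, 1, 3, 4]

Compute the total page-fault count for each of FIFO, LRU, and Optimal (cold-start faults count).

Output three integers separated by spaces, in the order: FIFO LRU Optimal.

Answer: 8 7 6

Derivation:
--- FIFO ---
  step 0: ref 2 -> FAULT, frames=[2,-] (faults so far: 1)
  step 1: ref 4 -> FAULT, frames=[2,4] (faults so far: 2)
  step 2: ref 2 -> HIT, frames=[2,4] (faults so far: 2)
  step 3: ref 2 -> HIT, frames=[2,4] (faults so far: 2)
  step 4: ref 1 -> FAULT, evict 2, frames=[1,4] (faults so far: 3)
  step 5: ref 1 -> HIT, frames=[1,4] (faults so far: 3)
  step 6: ref 1 -> HIT, frames=[1,4] (faults so far: 3)
  step 7: ref 1 -> HIT, frames=[1,4] (faults so far: 3)
  step 8: ref 1 -> HIT, frames=[1,4] (faults so far: 3)
  step 9: ref 2 -> FAULT, evict 4, frames=[1,2] (faults so far: 4)
  step 10: ref 4 -> FAULT, evict 1, frames=[4,2] (faults so far: 5)
  step 11: ref 2 -> HIT, frames=[4,2] (faults so far: 5)
  step 12: ref 1 -> FAULT, evict 2, frames=[4,1] (faults so far: 6)
  step 13: ref 3 -> FAULT, evict 4, frames=[3,1] (faults so far: 7)
  step 14: ref 4 -> FAULT, evict 1, frames=[3,4] (faults so far: 8)
  FIFO total faults: 8
--- LRU ---
  step 0: ref 2 -> FAULT, frames=[2,-] (faults so far: 1)
  step 1: ref 4 -> FAULT, frames=[2,4] (faults so far: 2)
  step 2: ref 2 -> HIT, frames=[2,4] (faults so far: 2)
  step 3: ref 2 -> HIT, frames=[2,4] (faults so far: 2)
  step 4: ref 1 -> FAULT, evict 4, frames=[2,1] (faults so far: 3)
  step 5: ref 1 -> HIT, frames=[2,1] (faults so far: 3)
  step 6: ref 1 -> HIT, frames=[2,1] (faults so far: 3)
  step 7: ref 1 -> HIT, frames=[2,1] (faults so far: 3)
  step 8: ref 1 -> HIT, frames=[2,1] (faults so far: 3)
  step 9: ref 2 -> HIT, frames=[2,1] (faults so far: 3)
  step 10: ref 4 -> FAULT, evict 1, frames=[2,4] (faults so far: 4)
  step 11: ref 2 -> HIT, frames=[2,4] (faults so far: 4)
  step 12: ref 1 -> FAULT, evict 4, frames=[2,1] (faults so far: 5)
  step 13: ref 3 -> FAULT, evict 2, frames=[3,1] (faults so far: 6)
  step 14: ref 4 -> FAULT, evict 1, frames=[3,4] (faults so far: 7)
  LRU total faults: 7
--- Optimal ---
  step 0: ref 2 -> FAULT, frames=[2,-] (faults so far: 1)
  step 1: ref 4 -> FAULT, frames=[2,4] (faults so far: 2)
  step 2: ref 2 -> HIT, frames=[2,4] (faults so far: 2)
  step 3: ref 2 -> HIT, frames=[2,4] (faults so far: 2)
  step 4: ref 1 -> FAULT, evict 4, frames=[2,1] (faults so far: 3)
  step 5: ref 1 -> HIT, frames=[2,1] (faults so far: 3)
  step 6: ref 1 -> HIT, frames=[2,1] (faults so far: 3)
  step 7: ref 1 -> HIT, frames=[2,1] (faults so far: 3)
  step 8: ref 1 -> HIT, frames=[2,1] (faults so far: 3)
  step 9: ref 2 -> HIT, frames=[2,1] (faults so far: 3)
  step 10: ref 4 -> FAULT, evict 1, frames=[2,4] (faults so far: 4)
  step 11: ref 2 -> HIT, frames=[2,4] (faults so far: 4)
  step 12: ref 1 -> FAULT, evict 2, frames=[1,4] (faults so far: 5)
  step 13: ref 3 -> FAULT, evict 1, frames=[3,4] (faults so far: 6)
  step 14: ref 4 -> HIT, frames=[3,4] (faults so far: 6)
  Optimal total faults: 6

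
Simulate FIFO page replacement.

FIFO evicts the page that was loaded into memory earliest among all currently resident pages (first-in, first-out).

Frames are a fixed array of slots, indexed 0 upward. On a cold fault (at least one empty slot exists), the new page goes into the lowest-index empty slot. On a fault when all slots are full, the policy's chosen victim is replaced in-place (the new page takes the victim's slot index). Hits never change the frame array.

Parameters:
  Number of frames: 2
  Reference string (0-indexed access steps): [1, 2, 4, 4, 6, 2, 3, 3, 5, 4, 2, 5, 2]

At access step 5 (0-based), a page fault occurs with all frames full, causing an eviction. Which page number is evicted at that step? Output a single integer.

Step 0: ref 1 -> FAULT, frames=[1,-]
Step 1: ref 2 -> FAULT, frames=[1,2]
Step 2: ref 4 -> FAULT, evict 1, frames=[4,2]
Step 3: ref 4 -> HIT, frames=[4,2]
Step 4: ref 6 -> FAULT, evict 2, frames=[4,6]
Step 5: ref 2 -> FAULT, evict 4, frames=[2,6]
At step 5: evicted page 4

Answer: 4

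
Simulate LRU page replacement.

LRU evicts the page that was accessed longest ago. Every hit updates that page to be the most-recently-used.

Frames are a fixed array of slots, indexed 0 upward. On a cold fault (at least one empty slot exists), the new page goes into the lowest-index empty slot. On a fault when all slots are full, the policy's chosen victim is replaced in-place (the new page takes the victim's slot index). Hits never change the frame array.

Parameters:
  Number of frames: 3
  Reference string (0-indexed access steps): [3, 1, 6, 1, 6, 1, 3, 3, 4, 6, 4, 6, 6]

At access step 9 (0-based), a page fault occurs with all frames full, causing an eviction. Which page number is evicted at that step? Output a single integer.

Step 0: ref 3 -> FAULT, frames=[3,-,-]
Step 1: ref 1 -> FAULT, frames=[3,1,-]
Step 2: ref 6 -> FAULT, frames=[3,1,6]
Step 3: ref 1 -> HIT, frames=[3,1,6]
Step 4: ref 6 -> HIT, frames=[3,1,6]
Step 5: ref 1 -> HIT, frames=[3,1,6]
Step 6: ref 3 -> HIT, frames=[3,1,6]
Step 7: ref 3 -> HIT, frames=[3,1,6]
Step 8: ref 4 -> FAULT, evict 6, frames=[3,1,4]
Step 9: ref 6 -> FAULT, evict 1, frames=[3,6,4]
At step 9: evicted page 1

Answer: 1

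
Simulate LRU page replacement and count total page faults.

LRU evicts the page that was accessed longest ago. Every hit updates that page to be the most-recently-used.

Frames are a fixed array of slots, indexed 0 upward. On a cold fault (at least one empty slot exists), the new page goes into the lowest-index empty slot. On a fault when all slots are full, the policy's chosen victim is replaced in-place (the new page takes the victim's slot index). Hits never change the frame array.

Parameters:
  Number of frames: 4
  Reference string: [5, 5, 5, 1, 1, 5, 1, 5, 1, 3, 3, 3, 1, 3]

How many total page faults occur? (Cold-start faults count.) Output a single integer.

Answer: 3

Derivation:
Step 0: ref 5 → FAULT, frames=[5,-,-,-]
Step 1: ref 5 → HIT, frames=[5,-,-,-]
Step 2: ref 5 → HIT, frames=[5,-,-,-]
Step 3: ref 1 → FAULT, frames=[5,1,-,-]
Step 4: ref 1 → HIT, frames=[5,1,-,-]
Step 5: ref 5 → HIT, frames=[5,1,-,-]
Step 6: ref 1 → HIT, frames=[5,1,-,-]
Step 7: ref 5 → HIT, frames=[5,1,-,-]
Step 8: ref 1 → HIT, frames=[5,1,-,-]
Step 9: ref 3 → FAULT, frames=[5,1,3,-]
Step 10: ref 3 → HIT, frames=[5,1,3,-]
Step 11: ref 3 → HIT, frames=[5,1,3,-]
Step 12: ref 1 → HIT, frames=[5,1,3,-]
Step 13: ref 3 → HIT, frames=[5,1,3,-]
Total faults: 3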